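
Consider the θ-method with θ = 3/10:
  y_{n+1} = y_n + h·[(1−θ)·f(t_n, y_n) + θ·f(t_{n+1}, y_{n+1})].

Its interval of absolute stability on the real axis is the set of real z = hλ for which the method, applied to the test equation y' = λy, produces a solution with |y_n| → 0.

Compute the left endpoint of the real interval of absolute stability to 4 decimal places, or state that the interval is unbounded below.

Set f=λy, z=hλ:
  y_{n+1} = y_n + z·[7/10·y_n + 3/10·y_{n+1}] ⇒ (1 − 3/10z)y_{n+1} = (1 + 7/10z)y_n
  ⇒ R(z) = (1 + 7/10z)/(1 − 3/10z).

Solve |R(x)|<1 on ℝ⁻.
x=-0.81: |R|=0.3484
R=−1: 1+7/10x = −1+3/10x ⇒ -2/5x=2 ⇒ x=2/(-2/5)=-5.0000
Confirm numerically:
  x=-4.657: |R|=0.94276 <1
  x=-3.918: |R|=0.80105 <1
  x=-2.445: |R|=0.41044 <1
  x=-5.550: |R|=1.08255 >1
  x=-5.373: |R|=1.05712 >1
Interval (-5.0000, 0).

z* = -5.0000.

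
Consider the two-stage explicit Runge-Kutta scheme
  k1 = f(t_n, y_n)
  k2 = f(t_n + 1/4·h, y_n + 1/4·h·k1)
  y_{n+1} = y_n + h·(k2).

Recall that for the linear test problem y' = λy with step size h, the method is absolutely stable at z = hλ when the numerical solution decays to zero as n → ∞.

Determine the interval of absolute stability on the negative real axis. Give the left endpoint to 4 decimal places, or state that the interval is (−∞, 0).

(-4.0000, 0).

With y'=λy (z=hλ):
  k1=λy_n ⇒ h·k1=z·y_n;  k2=λ(1+1/4z)y_n ⇒ h·k2=z(1+1/4z)y_n
  y_{n+1}/y_n = 1 + z(1+1/4z) = 1 + z + 1/4z²
  ⇒ R(z) = 1 + z + 1/4z².

Boundary: |R(x)|=1, x<0.
x=-1.27: |R|=0.1332
R=1: x+1/4x²=0 ⇒ x=−4=-4.0000; min R=1−1/(4·1/4)=0.0000>−1
Confirm numerically:
  x=-3.762: |R|=0.77616 <1
  x=-3.266: |R|=0.40069 <1
  x=-3.000: |R|=0.25000 <1
  x=-2.398: |R|=0.03960 <1
  x=-4.419: |R|=1.46289 >1
  x=-4.091: |R|=1.09307 >1
Interval (-4.0000, 0).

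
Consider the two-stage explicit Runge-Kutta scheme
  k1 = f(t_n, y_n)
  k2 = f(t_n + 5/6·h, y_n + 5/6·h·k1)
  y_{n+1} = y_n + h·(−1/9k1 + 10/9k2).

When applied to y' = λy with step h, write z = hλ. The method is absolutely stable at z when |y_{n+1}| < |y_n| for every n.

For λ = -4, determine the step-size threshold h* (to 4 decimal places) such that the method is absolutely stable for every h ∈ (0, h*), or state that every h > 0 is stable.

On y'=λy, z=hλ:
  k1=λy_n ⇒ h·k1=z·y_n;  k2=λ(1+5/6z)y_n ⇒ h·k2=z(1+5/6z)y_n
  y_{n+1}/y_n = 1 − 1/9z + 10/9z(1+5/6z) = 1 + z + 25/27z²
  ⇒ R(z) = 1 + z + 25/27z².

Find x<0 with |R(x)|<1.
x=-1.1: |R|=1.0204
R=1: x+25/27x²=0 ⇒ x=−27/25=-1.0800; min R=1−1/(4·25/27)=0.7300>−1
Confirm numerically:
  x=-1.020: |R|=0.94333 <1
  x=-0.793: |R|=0.78927 <1
  x=-0.648: |R|=0.74080 <1
  x=-1.429: |R|=1.46178 >1
  x=-1.267: |R|=1.21938 >1
  x=-1.113: |R|=1.03401 >1
Stable set (-1.0800, 0).

(-1.0800,0); λ=-4 ⇒ h* = (27/25)/4 = 0.2700.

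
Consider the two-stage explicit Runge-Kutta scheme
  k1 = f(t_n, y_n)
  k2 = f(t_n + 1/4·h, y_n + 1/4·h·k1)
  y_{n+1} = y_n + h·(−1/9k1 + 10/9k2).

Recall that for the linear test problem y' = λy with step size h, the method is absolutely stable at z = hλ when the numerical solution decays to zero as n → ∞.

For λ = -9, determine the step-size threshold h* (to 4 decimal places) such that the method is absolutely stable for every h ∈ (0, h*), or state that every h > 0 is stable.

Set f=λy, z=hλ:
  k1=λy_n ⇒ h·k1=z·y_n;  k2=λ(1+1/4z)y_n ⇒ h·k2=z(1+1/4z)y_n
  y_{n+1}/y_n = 1 − 1/9z + 10/9z(1+1/4z) = 1 + z + 5/18z²
  so R(z) = 1 + z + 5/18z².

Find x<0 with |R(x)|<1.
x=-1.62: |R|=0.1090
R=1: x+5/18x²=0 ⇒ x=−18/5=-3.6000; min R=1−1/(4·5/18)=0.1000>−1
Confirm numerically:
  x=-3.560: |R|=0.96044 <1
  x=-3.443: |R|=0.84985 <1
  x=-3.058: |R|=0.53960 <1
  x=-2.316: |R|=0.17396 <1
  x=-4.127: |R|=1.60415 >1
  x=-3.770: |R|=1.17803 >1
So |R|<1 on (-3.6000, 0).

(-3.6000,0); λ=-9 ⇒ h* = (18/5)/9 = 0.4000.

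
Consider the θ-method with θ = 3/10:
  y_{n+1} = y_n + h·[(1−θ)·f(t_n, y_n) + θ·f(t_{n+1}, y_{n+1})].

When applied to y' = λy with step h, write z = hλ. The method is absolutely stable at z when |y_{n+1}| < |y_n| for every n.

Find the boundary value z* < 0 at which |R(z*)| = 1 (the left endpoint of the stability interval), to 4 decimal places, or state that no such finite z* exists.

Test eqn y'=λy, z=hλ:
  y_{n+1} = y_n + z·[7/10·y_n + 3/10·y_{n+1}] ⇒ (1 − 3/10z)y_{n+1} = (1 + 7/10z)y_n
  so R(z) = (1 + 7/10z)/(1 − 3/10z).

Solve |R(x)|<1 on ℝ⁻.
x=-0.83: |R|=0.3355
R=−1: 1+7/10x = −1+3/10x ⇒ -2/5x=2 ⇒ x=2/(-2/5)=-5.0000
Confirm numerically:
  x=-4.393: |R|=0.89525 <1
  x=-4.285: |R|=0.87486 <1
  x=-2.256: |R|=0.34542 <1
  x=-5.362: |R|=1.05551 >1
  x=-5.215: |R|=1.03353 >1
  x=-5.100: |R|=1.01581 >1
Stable set (-5.0000, 0).

left endpoint -5.0000.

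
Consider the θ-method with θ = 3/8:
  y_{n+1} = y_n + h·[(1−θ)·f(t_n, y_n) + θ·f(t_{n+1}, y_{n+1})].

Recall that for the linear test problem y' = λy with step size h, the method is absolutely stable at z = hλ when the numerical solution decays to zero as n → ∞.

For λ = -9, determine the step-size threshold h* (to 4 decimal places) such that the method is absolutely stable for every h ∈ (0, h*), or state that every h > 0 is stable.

Test eqn y'=λy, z=hλ:
  y_{n+1} = y_n + z·[5/8·y_n + 3/8·y_{n+1}] ⇒ (1 − 3/8z)y_{n+1} = (1 + 5/8z)y_n
  R(z) = (1 + 5/8z)/(1 − 3/8z).

Solve |R(x)|<1 on ℝ⁻.
x=-0.74: |R|=0.4207
R=−1: 1+5/8x = −1+3/8x ⇒ -1/4x=2 ⇒ x=2/(-1/4)=-8.0000
Confirm numerically:
  x=-7.614: |R|=0.97497 <1
  x=-7.159: |R|=0.94294 <1
  x=-6.912: |R|=0.92428 <1
  x=-3.764: |R|=0.56085 <1
  x=-8.526: |R|=1.03133 >1
  x=-8.429: |R|=1.02578 >1
  x=-8.091: |R|=1.00564 >1
Stable set (-8.0000, 0).

(-8.0000,0); λ=-9 ⇒ h* = (8)/9 = 0.8889.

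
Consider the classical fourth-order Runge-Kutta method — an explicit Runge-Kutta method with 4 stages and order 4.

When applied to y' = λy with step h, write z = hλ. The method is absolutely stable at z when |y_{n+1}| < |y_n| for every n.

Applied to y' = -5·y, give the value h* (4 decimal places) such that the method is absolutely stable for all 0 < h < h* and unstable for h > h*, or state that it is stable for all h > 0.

On y'=λy, z=hλ:
  order 4, 4-stage ⇒ R(z)=1+z+z^2/2+z^3/6+z^4/24
  (e.g. R(-0.73)=0.48345, |R|=0.48345)

Need |R(x)|<1, x<0.
x=-0.73: |R|=0.4834
|R(-3.06)|=1.4996 |R(-2.65)|=0.8145 |R(-0.65)|=0.5229
Bisect:
  x_lo=-3.3485 |R|=2.2385  x_hi=-0.2779 |R|=0.7574
  mid=-1.81319 |R|=0.28748 →hi
  mid=-2.58083 |R|=0.73303 →hi
  mid=-2.96465 |R|=1.30585 →lo
  mid=-2.77274 |R|=0.98124 →hi
  mid=-2.86870 |R|=1.13321 →lo
  mid=-2.82072 |R|=1.05474 →lo
  mid=-2.79673 |R|=1.01738 →lo
  mid=-2.78474 |R|=0.99916 →hi
  mid=-2.79073 |R|=1.00823 →lo
  ...
  [-2.78530,-2.78511] ⇒ x*=-2.7853
Stable set (-2.7853, 0).

(-2.7853,0); λ=-5 ⇒ h* = 0.5571.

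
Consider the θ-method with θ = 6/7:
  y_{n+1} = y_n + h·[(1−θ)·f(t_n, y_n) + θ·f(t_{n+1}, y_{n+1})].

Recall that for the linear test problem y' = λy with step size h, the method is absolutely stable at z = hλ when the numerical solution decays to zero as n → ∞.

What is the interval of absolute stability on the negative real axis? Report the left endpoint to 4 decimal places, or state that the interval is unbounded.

On y'=λy, z=hλ:
  y_{n+1} = y_n + z·[1/7·y_n + 6/7·y_{n+1}] ⇒ (1 − 6/7z)y_{n+1} = (1 + 1/7z)y_n
  so R(z) = (1 + 1/7z)/(1 − 6/7z).

Find x<0 with |R(x)|<1.
x=-1.49: |R|=0.3457
x=-2: |R|=0.2632
x=-10: |R|=0.0448
x=-100: |R|=0.1532
θ=6/7≥1/2 ⇒ |1+1/7x|<|1−6/7x| ∀x<0 ⇒ stable on all of ℝ⁻.

interval (−∞, 0).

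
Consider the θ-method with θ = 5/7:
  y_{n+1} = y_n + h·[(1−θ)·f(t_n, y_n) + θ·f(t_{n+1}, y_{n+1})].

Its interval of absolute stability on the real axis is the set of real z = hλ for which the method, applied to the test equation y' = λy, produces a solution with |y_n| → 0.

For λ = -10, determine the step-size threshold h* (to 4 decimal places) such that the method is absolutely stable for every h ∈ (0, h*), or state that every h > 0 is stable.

Set f=λy, z=hλ:
  y_{n+1} = y_n + z·[2/7·y_n + 5/7·y_{n+1}] ⇒ (1 − 5/7z)y_{n+1} = (1 + 2/7z)y_n
  ⇒ R(z) = (1 + 2/7z)/(1 − 5/7z).

Find x<0 with |R(x)|<1.
x=-0.97: |R|=0.4270
x=-2: |R|=0.1765
x=-10: |R|=0.2281
x=-100: |R|=0.3807
θ=5/7≥1/2 ⇒ |1+2/7x|<|1−5/7x| ∀x<0 ⇒ stable on all of ℝ⁻.

unbounded; (−∞, 0). Any h>0 works for λ=-10.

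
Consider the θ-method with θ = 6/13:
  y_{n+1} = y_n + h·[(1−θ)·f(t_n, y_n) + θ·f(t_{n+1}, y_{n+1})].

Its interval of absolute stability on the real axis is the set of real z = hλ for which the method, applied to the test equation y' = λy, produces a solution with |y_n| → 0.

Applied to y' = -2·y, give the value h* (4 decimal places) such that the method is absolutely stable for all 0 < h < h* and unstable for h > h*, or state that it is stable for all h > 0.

(-26.0000,0); λ=-2 ⇒ h* = (26)/2 = 13.0000.

On y'=λy, z=hλ:
  y_{n+1} = y_n + z·[7/13·y_n + 6/13·y_{n+1}] ⇒ (1 − 6/13z)y_{n+1} = (1 + 7/13z)y_n
  Hence R(z) = (1 + 7/13z)/(1 − 6/13z).

Boundary: |R(x)|=1, x<0.
x=-0.93: |R|=0.3493
R=−1: 1+7/13x = −1+6/13x ⇒ -1/13x=2 ⇒ x=2/(-1/13)=-26.0000
Confirm numerically:
  x=-15.432: |R|=0.89992 <1
  x=-14.323: |R|=0.88198 <1
  x=-10.701: |R|=0.80184 <1
  x=-26.278: |R|=1.00163 >1
  x=-26.148: |R|=1.00087 >1
  x=-26.078: |R|=1.00046 >1
So |R|<1 on (-26.0000, 0).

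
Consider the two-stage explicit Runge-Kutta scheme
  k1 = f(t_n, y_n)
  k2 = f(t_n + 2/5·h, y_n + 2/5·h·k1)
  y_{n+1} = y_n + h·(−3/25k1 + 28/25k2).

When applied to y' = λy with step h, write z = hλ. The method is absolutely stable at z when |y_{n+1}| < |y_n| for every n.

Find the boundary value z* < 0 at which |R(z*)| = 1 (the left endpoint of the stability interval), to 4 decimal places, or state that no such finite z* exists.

z* = -2.2321.

On y'=λy, z=hλ:
  k1=λy_n ⇒ h·k1=z·y_n;  k2=λ(1+2/5z)y_n ⇒ h·k2=z(1+2/5z)y_n
  y_{n+1}/y_n = 1 − 3/25z + 28/25z(1+2/5z) = 1 + z + 56/125z²
  so R(z) = 1 + z + 56/125z².

Solve |R(x)|<1 on ℝ⁻.
x=-0.73: |R|=0.5087
R=1: x+56/125x²=0 ⇒ x=−125/56=-2.2321; min R=1−1/(4·56/125)=0.4420>−1
Confirm numerically:
  x=-2.209: |R|=0.97710 <1
  x=-1.969: |R|=0.76788 <1
  x=-1.894: |R|=0.71308 <1
  x=-1.840: |R|=0.67675 <1
  x=-2.717: |R|=1.59018 >1
  x=-2.665: |R|=1.51680 >1
  x=-2.444: |R|=1.23196 >1
Interval (-2.2321, 0).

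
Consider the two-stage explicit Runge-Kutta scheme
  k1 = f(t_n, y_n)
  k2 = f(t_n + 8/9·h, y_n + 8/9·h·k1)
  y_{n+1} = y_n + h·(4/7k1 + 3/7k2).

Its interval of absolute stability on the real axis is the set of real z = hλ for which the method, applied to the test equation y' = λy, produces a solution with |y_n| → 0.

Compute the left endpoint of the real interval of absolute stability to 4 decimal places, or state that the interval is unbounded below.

With y'=λy (z=hλ):
  k1=λy_n ⇒ h·k1=z·y_n;  k2=λ(1+8/9z)y_n ⇒ h·k2=z(1+8/9z)y_n
  y_{n+1}/y_n = 1 + 4/7z + 3/7z(1+8/9z) = 1 + z + 8/21z²
  R(z) = 1 + z + 8/21z².

Boundary: |R(x)|=1, x<0.
x=-0.97: |R|=0.3884
R=1: x+8/21x²=0 ⇒ x=−21/8=-2.6250; min R=1−1/(4·8/21)=0.3438>−1
Confirm numerically:
  x=-2.468: |R|=0.85239 <1
  x=-2.176: |R|=0.62780 <1
  x=-1.862: |R|=0.45878 <1
  x=-1.185: |R|=0.34994 <1
  x=-3.086: |R|=1.54196 >1
  x=-3.076: |R|=1.52849 >1
  x=-3.056: |R|=1.50177 >1
Stable set (-2.6250, 0).

left endpoint -2.6250.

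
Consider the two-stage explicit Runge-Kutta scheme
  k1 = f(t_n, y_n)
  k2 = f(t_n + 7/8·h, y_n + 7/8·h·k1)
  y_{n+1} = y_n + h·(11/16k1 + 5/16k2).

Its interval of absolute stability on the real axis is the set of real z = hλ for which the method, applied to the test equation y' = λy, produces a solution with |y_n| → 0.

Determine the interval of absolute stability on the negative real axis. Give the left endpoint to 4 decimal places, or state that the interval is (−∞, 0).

(-3.6571, 0).

With y'=λy (z=hλ):
  k1=λy_n ⇒ h·k1=z·y_n;  k2=λ(1+7/8z)y_n ⇒ h·k2=z(1+7/8z)y_n
  y_{n+1}/y_n = 1 + 11/16z + 5/16z(1+7/8z) = 1 + z + 35/128z²
  so R(z) = 1 + z + 35/128z².

Find x<0 with |R(x)|<1.
x=-1.17: |R|=0.2043
R=1: x+35/128x²=0 ⇒ x=−128/35=-3.6571; min R=1−1/(4·35/128)=0.0857>−1
Confirm numerically:
  x=-2.532: |R|=0.22101 <1
  x=-2.316: |R|=0.15068 <1
  x=-1.532: |R|=0.10976 <1
  x=-4.174: |R|=1.58990 >1
  x=-3.679: |R|=1.02199 >1
So |R|<1 on (-3.6571, 0).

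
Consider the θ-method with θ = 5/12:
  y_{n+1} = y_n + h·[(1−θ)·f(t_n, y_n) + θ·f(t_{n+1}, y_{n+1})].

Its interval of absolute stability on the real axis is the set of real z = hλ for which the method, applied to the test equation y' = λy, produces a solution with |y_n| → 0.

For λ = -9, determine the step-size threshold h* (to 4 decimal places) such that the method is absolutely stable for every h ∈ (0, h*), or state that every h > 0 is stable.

On y'=λy, z=hλ:
  y_{n+1} = y_n + z·[7/12·y_n + 5/12·y_{n+1}] ⇒ (1 − 5/12z)y_{n+1} = (1 + 7/12z)y_n
  so R(z) = (1 + 7/12z)/(1 − 5/12z).

Find x<0 with |R(x)|<1.
x=-0.6: |R|=0.5200
R=−1: 1+7/12x = −1+5/12x ⇒ -1/6x=2 ⇒ x=2/(-1/6)=-12.0000
Confirm numerically:
  x=-11.525: |R|=0.98636 <1
  x=-8.779: |R|=0.88475 <1
  x=-7.986: |R|=0.84541 <1
  x=-7.613: |R|=0.82475 <1
  x=-12.579: |R|=1.01546 >1
  x=-12.446: |R|=1.01202 >1
  x=-12.388: |R|=1.01049 >1
So |R|<1 on (-12.0000, 0).

(-12.0000,0); λ=-9 ⇒ h* = (12)/9 = 1.3333.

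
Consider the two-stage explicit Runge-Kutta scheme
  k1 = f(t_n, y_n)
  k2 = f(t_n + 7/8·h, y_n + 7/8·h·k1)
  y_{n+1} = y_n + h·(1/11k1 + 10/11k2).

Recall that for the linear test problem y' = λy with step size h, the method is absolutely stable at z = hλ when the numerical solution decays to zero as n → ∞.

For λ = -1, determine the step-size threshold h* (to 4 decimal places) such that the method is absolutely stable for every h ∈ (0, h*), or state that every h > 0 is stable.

Set f=λy, z=hλ:
  k1=λy_n ⇒ h·k1=z·y_n;  k2=λ(1+7/8z)y_n ⇒ h·k2=z(1+7/8z)y_n
  y_{n+1}/y_n = 1 + 1/11z + 10/11z(1+7/8z) = 1 + z + 35/44z²
  ⇒ R(z) = 1 + z + 35/44z².

Find x<0 with |R(x)|<1.
x=-0.34: |R|=0.7520
R=1: x+35/44x²=0 ⇒ x=−44/35=-1.2571; min R=1−1/(4·35/44)=0.6857>−1
Confirm numerically:
  x=-1.014: |R|=0.80388 <1
  x=-0.863: |R|=0.72943 <1
  x=-0.712: |R|=0.69125 <1
  x=-0.637: |R|=0.68577 <1
  x=-1.643: |R|=1.50429 >1
  x=-1.380: |R|=1.13486 >1
  x=-1.294: |R|=1.03794 >1
So |R|<1 on (-1.2571, 0).

(-1.2571,0); λ=-1 ⇒ h* = (44/35)/1 = 1.2571.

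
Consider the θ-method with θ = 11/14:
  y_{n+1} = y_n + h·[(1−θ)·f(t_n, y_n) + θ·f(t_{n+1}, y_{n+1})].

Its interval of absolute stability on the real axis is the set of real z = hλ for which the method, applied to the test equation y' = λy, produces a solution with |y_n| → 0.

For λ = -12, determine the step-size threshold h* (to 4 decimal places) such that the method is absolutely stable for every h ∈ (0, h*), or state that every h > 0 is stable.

(−∞, 0) — no finite endpoint. Any h>0 works for λ=-12.

On y'=λy, z=hλ:
  y_{n+1} = y_n + z·[3/14·y_n + 11/14·y_{n+1}] ⇒ (1 − 11/14z)y_{n+1} = (1 + 3/14z)y_n
  ⇒ R(z) = (1 + 3/14z)/(1 − 11/14z).

Boundary: |R(x)|=1, x<0.
x=-1.46: |R|=0.3200
x=-2: |R|=0.2222
x=-10: |R|=0.1290
x=-100: |R|=0.2567
θ=11/14≥1/2 ⇒ |1+3/14x|<|1−11/14x| ∀x<0 ⇒ unbounded interval.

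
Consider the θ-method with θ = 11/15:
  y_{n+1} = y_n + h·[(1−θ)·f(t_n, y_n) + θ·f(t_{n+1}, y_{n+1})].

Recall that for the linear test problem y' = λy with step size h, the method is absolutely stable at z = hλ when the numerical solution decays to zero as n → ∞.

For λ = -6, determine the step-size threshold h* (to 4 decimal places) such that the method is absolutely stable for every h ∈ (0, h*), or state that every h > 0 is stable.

With y'=λy (z=hλ):
  y_{n+1} = y_n + z·[4/15·y_n + 11/15·y_{n+1}] ⇒ (1 − 11/15z)y_{n+1} = (1 + 4/15z)y_n
  ⇒ R(z) = (1 + 4/15z)/(1 − 11/15z).

Solve |R(x)|<1 on ℝ⁻.
x=-1.09: |R|=0.3942
x=-2: |R|=0.1892
x=-10: |R|=0.2000
x=-100: |R|=0.3453
θ=11/15≥1/2 ⇒ |1+4/15x|<|1−11/15x| ∀x<0 ⇒ interval (−∞,0).

interval (−∞, 0). Any h>0 works for λ=-6.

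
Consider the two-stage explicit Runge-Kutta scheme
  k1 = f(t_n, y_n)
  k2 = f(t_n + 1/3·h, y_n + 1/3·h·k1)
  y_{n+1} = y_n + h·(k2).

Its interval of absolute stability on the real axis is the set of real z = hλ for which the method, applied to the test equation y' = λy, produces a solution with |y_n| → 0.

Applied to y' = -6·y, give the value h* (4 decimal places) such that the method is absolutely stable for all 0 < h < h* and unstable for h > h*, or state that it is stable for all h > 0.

On y'=λy, z=hλ:
  k1=λy_n ⇒ h·k1=z·y_n;  k2=λ(1+1/3z)y_n ⇒ h·k2=z(1+1/3z)y_n
  y_{n+1}/y_n = 1 + z(1+1/3z) = 1 + z + 1/3z²
  Hence R(z) = 1 + z + 1/3z².

Boundary: |R(x)|=1, x<0.
x=-1.52: |R|=0.2501
R=1: x+1/3x²=0 ⇒ x=−3=-3.0000; min R=1−1/(4·1/3)=0.2500>−1
Confirm numerically:
  x=-2.233: |R|=0.42910 <1
  x=-2.231: |R|=0.42812 <1
  x=-2.028: |R|=0.34293 <1
  x=-1.943: |R|=0.31542 <1
  x=-3.165: |R|=1.17407 >1
  x=-3.128: |R|=1.13346 >1
So |R|<1 on (-3.0000, 0).

(-3.0000,0); λ=-6 ⇒ h* = (3)/6 = 0.5000.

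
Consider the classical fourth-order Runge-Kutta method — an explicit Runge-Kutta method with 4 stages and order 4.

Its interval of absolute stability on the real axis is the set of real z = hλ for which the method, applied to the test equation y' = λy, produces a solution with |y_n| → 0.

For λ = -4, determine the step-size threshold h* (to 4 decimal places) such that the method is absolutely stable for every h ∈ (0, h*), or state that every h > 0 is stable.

(-2.7853,0); λ=-4 ⇒ h* = 0.6963.

Set f=λy, z=hλ:
  order 4, 4-stage ⇒ R(z)=1+z+z^2/2+z^3/6+z^4/24
  (e.g. R(-0.7)=0.49784, |R|=0.49784)

Find x<0 with |R(x)|<1.
x=-0.7: |R|=0.4978
|R(-2.98)|=1.3355 |R(-2.19)|=0.4159 |R(-1.59)|=0.2704
Bisect:
  x_lo=-3.3665 |R|=2.2929  x_hi=-0.1298 |R|=0.8783
  mid=-1.74811 |R|=0.27860 →hi
  mid=-2.55728 |R|=0.70724 →hi
  mid=-2.96187 |R|=1.30053 →lo
  mid=-2.75957 |R|=0.96191 →hi
  mid=-2.86072 |R|=1.11980 →lo
  mid=-2.81015 |R|=1.03812 →lo
  mid=-2.78486 |R|=0.99935 →hi
  mid=-2.79750 |R|=1.01856 →lo
  mid=-2.79118 |R|=1.00891 →lo
  mid=-2.78802 |R|=1.00412 →lo
  ...
  [-2.78545,-2.78525] ⇒ x*=-2.7853
So |R|<1 on (-2.7853, 0).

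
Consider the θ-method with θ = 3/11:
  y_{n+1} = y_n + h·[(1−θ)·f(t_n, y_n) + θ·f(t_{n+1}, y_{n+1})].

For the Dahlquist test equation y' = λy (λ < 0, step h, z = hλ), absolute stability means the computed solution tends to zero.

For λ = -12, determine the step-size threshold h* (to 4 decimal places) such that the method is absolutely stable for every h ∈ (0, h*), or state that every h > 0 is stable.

Test eqn y'=λy, z=hλ:
  y_{n+1} = y_n + z·[8/11·y_n + 3/11·y_{n+1}] ⇒ (1 − 3/11z)y_{n+1} = (1 + 8/11z)y_n
  ⇒ R(z) = (1 + 8/11z)/(1 − 3/11z).

Need |R(x)|<1, x<0.
x=-1.44: |R|=0.0339
R=−1: 1+8/11x = −1+3/11x ⇒ -5/11x=2 ⇒ x=2/(-5/11)=-4.4000
Confirm numerically:
  x=-4.068: |R|=0.92846 <1
  x=-3.907: |R|=0.89151 <1
  x=-3.364: |R|=0.75441 <1
  x=-4.970: |R|=1.11000 >1
  x=-4.651: |R|=1.05029 >1
So |R|<1 on (-4.4000, 0).

(-4.4000,0); λ=-12 ⇒ h* = (22/5)/12 = 0.3667.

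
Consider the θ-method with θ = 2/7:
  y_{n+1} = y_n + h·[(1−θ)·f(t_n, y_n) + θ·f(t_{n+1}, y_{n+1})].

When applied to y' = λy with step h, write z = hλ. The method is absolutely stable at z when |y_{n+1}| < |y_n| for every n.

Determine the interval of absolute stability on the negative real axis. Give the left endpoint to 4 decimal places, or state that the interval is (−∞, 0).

With y'=λy (z=hλ):
  y_{n+1} = y_n + z·[5/7·y_n + 2/7·y_{n+1}] ⇒ (1 − 2/7z)y_{n+1} = (1 + 5/7z)y_n
  ⇒ R(z) = (1 + 5/7z)/(1 − 2/7z).

Find x<0 with |R(x)|<1.
x=-1.09: |R|=0.1688
R=−1: 1+5/7x = −1+2/7x ⇒ -3/7x=2 ⇒ x=2/(-3/7)=-4.6667
Confirm numerically:
  x=-4.426: |R|=0.95445 <1
  x=-3.540: |R|=0.75994 <1
  x=-3.447: |R|=0.73665 <1
  x=-2.640: |R|=0.50489 <1
  x=-4.997: |R|=1.05831 >1
  x=-4.880: |R|=1.03819 >1
  x=-4.789: |R|=1.02214 >1
Interval (-4.6667, 0).

(-4.6667, 0).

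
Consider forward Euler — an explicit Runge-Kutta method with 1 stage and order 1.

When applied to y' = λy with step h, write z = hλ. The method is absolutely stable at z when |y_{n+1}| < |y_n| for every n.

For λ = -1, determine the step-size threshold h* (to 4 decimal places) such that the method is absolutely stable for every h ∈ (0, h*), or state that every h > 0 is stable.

With y'=λy (z=hλ):
  order 1, 1-stage ⇒ R(z)=1+z
  (e.g. R(-1.24)=-0.24000, |R|=0.24000)

Solve |R(x)|<1 on ℝ⁻.
x=-1.24: |R|=0.2400
|R(-1.39)|=0.3900 |R(-1.38)|=0.3800 |R(-0.95)|=0.0500
Bisect:
  x_lo=-2.6740 |R|=1.6740  x_hi=-0.3343 |R|=0.6657
  mid=-1.50414 |R|=0.50414 →hi
  mid=-2.08908 |R|=1.08908 →lo
  mid=-1.79661 |R|=0.79661 →hi
  mid=-1.94284 |R|=0.94284 →hi
  mid=-2.01596 |R|=1.01596 →lo
  mid=-1.97940 |R|=0.97940 →hi
  mid=-1.99768 |R|=0.99768 →hi
  mid=-2.00682 |R|=1.00682 →lo
  mid=-2.00225 |R|=1.00225 →lo
  ...
  [-2.00011,-1.99996] ⇒ x*=-2.0000
So |R|<1 on (-2.0000, 0).

(-2.0000,0); λ=-1 ⇒ h* = 2.0000.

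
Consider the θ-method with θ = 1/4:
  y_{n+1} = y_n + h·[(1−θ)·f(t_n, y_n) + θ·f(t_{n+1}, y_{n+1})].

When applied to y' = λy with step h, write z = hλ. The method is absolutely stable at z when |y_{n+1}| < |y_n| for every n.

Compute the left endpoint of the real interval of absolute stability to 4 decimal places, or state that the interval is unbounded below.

Set f=λy, z=hλ:
  y_{n+1} = y_n + z·[3/4·y_n + 1/4·y_{n+1}] ⇒ (1 − 1/4z)y_{n+1} = (1 + 3/4z)y_n
  ⇒ R(z) = (1 + 3/4z)/(1 − 1/4z).

Solve |R(x)|<1 on ℝ⁻.
x=-0.5: |R|=0.5556
R=−1: 1+3/4x = −1+1/4x ⇒ -1/2x=2 ⇒ x=2/(-1/2)=-4.0000
Confirm numerically:
  x=-3.825: |R|=0.95527 <1
  x=-3.612: |R|=0.89806 <1
  x=-2.244: |R|=0.43754 <1
  x=-4.585: |R|=1.13628 >1
  x=-4.306: |R|=1.07368 >1
Stable set (-4.0000, 0).

z* = -4.0000.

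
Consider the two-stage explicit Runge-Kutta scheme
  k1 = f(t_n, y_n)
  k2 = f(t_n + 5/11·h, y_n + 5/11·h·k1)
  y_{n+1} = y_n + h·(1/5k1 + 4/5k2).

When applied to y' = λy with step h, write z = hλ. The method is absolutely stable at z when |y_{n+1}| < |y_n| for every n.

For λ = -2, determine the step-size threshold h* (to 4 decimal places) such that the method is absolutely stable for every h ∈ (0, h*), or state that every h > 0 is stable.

(-2.7500,0); λ=-2 ⇒ h* = (11/4)/2 = 1.3750.

Set f=λy, z=hλ:
  k1=λy_n ⇒ h·k1=z·y_n;  k2=λ(1+5/11z)y_n ⇒ h·k2=z(1+5/11z)y_n
  y_{n+1}/y_n = 1 + 1/5z + 4/5z(1+5/11z) = 1 + z + 4/11z²
  ⇒ R(z) = 1 + z + 4/11z².

Need |R(x)|<1, x<0.
x=-1.15: |R|=0.3309
R=1: x+4/11x²=0 ⇒ x=−11/4=-2.7500; min R=1−1/(4·4/11)=0.3125>−1
Confirm numerically:
  x=-2.340: |R|=0.65113 <1
  x=-1.853: |R|=0.39559 <1
  x=-1.658: |R|=0.34162 <1
  x=-3.334: |R|=1.70802 >1
  x=-2.998: |R|=1.27037 >1
So |R|<1 on (-2.7500, 0).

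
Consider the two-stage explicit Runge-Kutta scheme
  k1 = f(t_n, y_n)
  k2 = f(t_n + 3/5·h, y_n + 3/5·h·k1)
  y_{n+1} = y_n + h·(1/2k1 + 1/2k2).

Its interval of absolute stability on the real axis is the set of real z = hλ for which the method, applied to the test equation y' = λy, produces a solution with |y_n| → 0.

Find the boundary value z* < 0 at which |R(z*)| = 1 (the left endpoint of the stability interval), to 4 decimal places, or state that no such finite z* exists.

z* = -3.3333.

With y'=λy (z=hλ):
  k1=λy_n ⇒ h·k1=z·y_n;  k2=λ(1+3/5z)y_n ⇒ h·k2=z(1+3/5z)y_n
  y_{n+1}/y_n = 1 + 1/2z + 1/2z(1+3/5z) = 1 + z + 3/10z²
  Hence R(z) = 1 + z + 3/10z².

Solve |R(x)|<1 on ℝ⁻.
x=-1.22: |R|=0.2265
R=1: x+3/10x²=0 ⇒ x=−10/3=-3.3333; min R=1−1/(4·3/10)=0.1667>−1
Confirm numerically:
  x=-3.148: |R|=0.82497 <1
  x=-3.053: |R|=0.74324 <1
  x=-2.980: |R|=0.68412 <1
  x=-2.732: |R|=0.50715 <1
  x=-3.784: |R|=1.51160 >1
  x=-3.656: |R|=1.35390 >1
  x=-3.428: |R|=1.09736 >1
Interval (-3.3333, 0).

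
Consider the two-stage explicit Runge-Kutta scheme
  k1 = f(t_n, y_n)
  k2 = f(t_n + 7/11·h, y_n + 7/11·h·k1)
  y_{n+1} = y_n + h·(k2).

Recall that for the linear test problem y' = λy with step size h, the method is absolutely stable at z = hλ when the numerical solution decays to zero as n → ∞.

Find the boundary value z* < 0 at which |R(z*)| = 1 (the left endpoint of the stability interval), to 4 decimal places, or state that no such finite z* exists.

Set f=λy, z=hλ:
  k1=λy_n ⇒ h·k1=z·y_n;  k2=λ(1+7/11z)y_n ⇒ h·k2=z(1+7/11z)y_n
  y_{n+1}/y_n = 1 + z(1+7/11z) = 1 + z + 7/11z²
  Hence R(z) = 1 + z + 7/11z².

Need |R(x)|<1, x<0.
x=-1.52: |R|=0.9503
R=1: x+7/11x²=0 ⇒ x=−11/7=-1.5714; min R=1−1/(4·7/11)=0.6071>−1
Confirm numerically:
  x=-1.139: |R|=0.68657 <1
  x=-0.980: |R|=0.63116 <1
  x=-0.933: |R|=0.62095 <1
  x=-0.828: |R|=0.60828 <1
  x=-1.924: |R|=1.43168 >1
  x=-1.629: |R|=1.05968 >1
Interval (-1.5714, 0).

z* = -1.5714.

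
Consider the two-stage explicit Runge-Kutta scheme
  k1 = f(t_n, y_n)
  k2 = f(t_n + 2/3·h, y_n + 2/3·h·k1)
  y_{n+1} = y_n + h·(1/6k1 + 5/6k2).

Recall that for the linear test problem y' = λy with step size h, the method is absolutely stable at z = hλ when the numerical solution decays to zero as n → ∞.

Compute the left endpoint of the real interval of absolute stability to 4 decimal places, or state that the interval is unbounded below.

Test eqn y'=λy, z=hλ:
  k1=λy_n ⇒ h·k1=z·y_n;  k2=λ(1+2/3z)y_n ⇒ h·k2=z(1+2/3z)y_n
  y_{n+1}/y_n = 1 + 1/6z + 5/6z(1+2/3z) = 1 + z + 5/9z²
  Hence R(z) = 1 + z + 5/9z².

Need |R(x)|<1, x<0.
x=-1.31: |R|=0.6434
R=1: x+5/9x²=0 ⇒ x=−9/5=-1.8000; min R=1−1/(4·5/9)=0.5500>−1
Confirm numerically:
  x=-1.765: |R|=0.96568 <1
  x=-1.645: |R|=0.85835 <1
  x=-1.588: |R|=0.81297 <1
  x=-0.895: |R|=0.55001 <1
  x=-2.113: |R|=1.36743 >1
  x=-1.874: |R|=1.07704 >1
Stable set (-1.8000, 0).

left endpoint -1.8000.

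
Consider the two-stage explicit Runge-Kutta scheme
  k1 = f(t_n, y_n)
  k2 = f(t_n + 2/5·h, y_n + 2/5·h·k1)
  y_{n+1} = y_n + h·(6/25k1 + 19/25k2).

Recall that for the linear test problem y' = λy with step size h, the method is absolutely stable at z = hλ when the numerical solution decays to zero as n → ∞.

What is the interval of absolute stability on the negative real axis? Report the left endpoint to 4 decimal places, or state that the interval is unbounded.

On y'=λy, z=hλ:
  k1=λy_n ⇒ h·k1=z·y_n;  k2=λ(1+2/5z)y_n ⇒ h·k2=z(1+2/5z)y_n
  y_{n+1}/y_n = 1 + 6/25z + 19/25z(1+2/5z) = 1 + z + 38/125z²
  so R(z) = 1 + z + 38/125z².

Need |R(x)|<1, x<0.
x=-0.78: |R|=0.4050
R=1: x+38/125x²=0 ⇒ x=−125/38=-3.2895; min R=1−1/(4·38/125)=0.1776>−1
Confirm numerically:
  x=-2.958: |R|=0.70193 <1
  x=-2.540: |R|=0.42129 <1
  x=-2.207: |R|=0.27374 <1
  x=-1.513: |R|=0.18291 <1
  x=-3.822: |R|=1.61874 >1
  x=-3.528: |R|=1.25582 >1
  x=-3.361: |R|=1.07308 >1
Stable set (-3.2895, 0).

(-3.2895, 0).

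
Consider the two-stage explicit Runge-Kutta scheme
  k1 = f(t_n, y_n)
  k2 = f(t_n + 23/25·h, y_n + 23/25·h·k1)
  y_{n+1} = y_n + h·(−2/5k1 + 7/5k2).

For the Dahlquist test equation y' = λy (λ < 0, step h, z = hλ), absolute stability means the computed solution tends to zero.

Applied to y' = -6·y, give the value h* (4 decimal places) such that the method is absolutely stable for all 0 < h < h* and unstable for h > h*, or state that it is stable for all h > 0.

On y'=λy, z=hλ:
  k1=λy_n ⇒ h·k1=z·y_n;  k2=λ(1+23/25z)y_n ⇒ h·k2=z(1+23/25z)y_n
  y_{n+1}/y_n = 1 − 2/5z + 7/5z(1+23/25z) = 1 + z + 161/125z²
  Hence R(z) = 1 + z + 161/125z².

Need |R(x)|<1, x<0.
x=-1.11: |R|=1.4769
R=1: x+161/125x²=0 ⇒ x=−125/161=-0.7764; min R=1−1/(4·161/125)=0.8059>−1
Confirm numerically:
  x=-0.566: |R|=0.84662 <1
  x=-0.500: |R|=0.82200 <1
  x=-0.418: |R|=0.80704 <1
  x=-0.387: |R|=0.80590 <1
  x=-1.372: |R|=2.05251 >1
  x=-1.271: |R|=1.80969 >1
  x=-0.877: |R|=1.11364 >1
Interval (-0.7764, 0).

(-0.7764,0); λ=-6 ⇒ h* = (125/161)/6 = 0.1294.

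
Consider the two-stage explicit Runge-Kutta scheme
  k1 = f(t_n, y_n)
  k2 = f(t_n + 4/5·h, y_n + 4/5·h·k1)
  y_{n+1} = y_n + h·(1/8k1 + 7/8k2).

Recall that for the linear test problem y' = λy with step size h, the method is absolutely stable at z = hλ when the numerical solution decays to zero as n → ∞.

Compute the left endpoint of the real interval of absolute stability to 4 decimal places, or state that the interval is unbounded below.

z* = -1.4286.

Set f=λy, z=hλ:
  k1=λy_n ⇒ h·k1=z·y_n;  k2=λ(1+4/5z)y_n ⇒ h·k2=z(1+4/5z)y_n
  y_{n+1}/y_n = 1 + 1/8z + 7/8z(1+4/5z) = 1 + z + 7/10z²
  Hence R(z) = 1 + z + 7/10z².

Boundary: |R(x)|=1, x<0.
x=-0.93: |R|=0.6754
R=1: x+7/10x²=0 ⇒ x=−10/7=-1.4286; min R=1−1/(4·7/10)=0.6429>−1
Confirm numerically:
  x=-1.362: |R|=0.93653 <1
  x=-1.180: |R|=0.79468 <1
  x=-0.724: |R|=0.64292 <1
  x=-1.706: |R|=1.33131 >1
  x=-1.472: |R|=1.04475 >1
So |R|<1 on (-1.4286, 0).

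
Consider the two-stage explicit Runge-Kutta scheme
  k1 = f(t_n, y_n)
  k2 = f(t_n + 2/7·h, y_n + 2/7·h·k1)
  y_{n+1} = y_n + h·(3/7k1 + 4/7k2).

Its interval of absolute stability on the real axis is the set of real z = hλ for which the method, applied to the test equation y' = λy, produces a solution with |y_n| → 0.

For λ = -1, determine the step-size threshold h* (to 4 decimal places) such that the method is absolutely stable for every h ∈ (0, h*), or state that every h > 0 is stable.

With y'=λy (z=hλ):
  k1=λy_n ⇒ h·k1=z·y_n;  k2=λ(1+2/7z)y_n ⇒ h·k2=z(1+2/7z)y_n
  y_{n+1}/y_n = 1 + 3/7z + 4/7z(1+2/7z) = 1 + z + 8/49z²
  so R(z) = 1 + z + 8/49z².

Solve |R(x)|<1 on ℝ⁻.
x=-1.38: |R|=0.0691
R=1: x+8/49x²=0 ⇒ x=−49/8=-6.1250; min R=1−1/(4·8/49)=-0.5312>−1
Confirm numerically:
  x=-5.123: |R|=0.16192 <1
  x=-4.216: |R|=0.31402 <1
  x=-3.677: |R|=0.46960 <1
  x=-3.267: |R|=0.52442 <1
  x=-6.531: |R|=1.43291 >1
  x=-6.343: |R|=1.22576 >1
So |R|<1 on (-6.1250, 0).

(-6.1250,0); λ=-1 ⇒ h* = (49/8)/1 = 6.1250.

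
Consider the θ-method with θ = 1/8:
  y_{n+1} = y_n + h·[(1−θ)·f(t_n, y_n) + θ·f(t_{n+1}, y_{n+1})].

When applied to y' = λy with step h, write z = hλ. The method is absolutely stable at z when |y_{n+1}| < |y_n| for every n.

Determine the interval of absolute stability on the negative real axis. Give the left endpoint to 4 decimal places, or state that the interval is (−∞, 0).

z∈(-2.6667,0).

Test eqn y'=λy, z=hλ:
  y_{n+1} = y_n + z·[7/8·y_n + 1/8·y_{n+1}] ⇒ (1 − 1/8z)y_{n+1} = (1 + 7/8z)y_n
  ⇒ R(z) = (1 + 7/8z)/(1 − 1/8z).

Find x<0 with |R(x)|<1.
x=-1.24: |R|=0.0736
R=−1: 1+7/8x = −1+1/8x ⇒ -3/4x=2 ⇒ x=2/(-3/4)=-2.6667
Confirm numerically:
  x=-2.440: |R|=0.86973 <1
  x=-2.361: |R|=0.82299 <1
  x=-1.671: |R|=0.38228 <1
  x=-1.443: |R|=0.22249 <1
  x=-2.822: |R|=1.08612 >1
  x=-2.786: |R|=1.06638 >1
Interval (-2.6667, 0).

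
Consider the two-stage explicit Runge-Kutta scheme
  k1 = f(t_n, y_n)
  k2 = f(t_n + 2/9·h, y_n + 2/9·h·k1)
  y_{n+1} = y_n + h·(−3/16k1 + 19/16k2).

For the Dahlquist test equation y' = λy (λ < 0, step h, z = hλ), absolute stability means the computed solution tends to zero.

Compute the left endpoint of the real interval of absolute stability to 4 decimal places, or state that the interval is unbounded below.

left endpoint -3.7895.

With y'=λy (z=hλ):
  k1=λy_n ⇒ h·k1=z·y_n;  k2=λ(1+2/9z)y_n ⇒ h·k2=z(1+2/9z)y_n
  y_{n+1}/y_n = 1 − 3/16z + 19/16z(1+2/9z) = 1 + z + 19/72z²
  R(z) = 1 + z + 19/72z².

Solve |R(x)|<1 on ℝ⁻.
x=-1.37: |R|=0.1253
R=1: x+19/72x²=0 ⇒ x=−72/19=-3.7895; min R=1−1/(4·19/72)=0.0526>−1
Confirm numerically:
  x=-2.402: |R|=0.12053 <1
  x=-2.086: |R|=0.06229 <1
  x=-1.941: |R|=0.05320 <1
  x=-1.811: |R|=0.05448 <1
  x=-4.167: |R|=1.41514 >1
  x=-3.958: |R|=1.17602 >1
Interval (-3.7895, 0).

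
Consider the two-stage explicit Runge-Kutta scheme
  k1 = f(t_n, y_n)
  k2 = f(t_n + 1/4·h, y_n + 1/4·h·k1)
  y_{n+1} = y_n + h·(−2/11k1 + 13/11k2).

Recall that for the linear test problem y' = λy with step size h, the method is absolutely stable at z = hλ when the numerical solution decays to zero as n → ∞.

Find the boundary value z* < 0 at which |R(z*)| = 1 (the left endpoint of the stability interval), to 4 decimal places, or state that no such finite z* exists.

On y'=λy, z=hλ:
  k1=λy_n ⇒ h·k1=z·y_n;  k2=λ(1+1/4z)y_n ⇒ h·k2=z(1+1/4z)y_n
  y_{n+1}/y_n = 1 − 2/11z + 13/11z(1+1/4z) = 1 + z + 13/44z²
  R(z) = 1 + z + 13/44z².

Find x<0 with |R(x)|<1.
x=-1.2: |R|=0.2255
R=1: x+13/44x²=0 ⇒ x=−44/13=-3.3846; min R=1−1/(4·13/44)=0.1538>−1
Confirm numerically:
  x=-3.348: |R|=0.96378 <1
  x=-3.332: |R|=0.94820 <1
  x=-2.745: |R|=0.48126 <1
  x=-2.464: |R|=0.32979 <1
  x=-3.766: |R|=1.42436 >1
  x=-3.529: |R|=1.15054 >1
  x=-3.431: |R|=1.04702 >1
Stable set (-3.3846, 0).

left endpoint -3.3846.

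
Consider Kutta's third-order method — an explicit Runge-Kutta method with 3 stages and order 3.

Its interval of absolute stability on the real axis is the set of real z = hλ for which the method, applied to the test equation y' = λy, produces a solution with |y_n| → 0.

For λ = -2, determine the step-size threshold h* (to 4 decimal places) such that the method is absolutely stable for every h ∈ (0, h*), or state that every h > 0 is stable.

Set f=λy, z=hλ:
  order 3, 3-stage ⇒ R(z)=1+z+z^2/2+z^3/6
  (e.g. R(-1.75)=-0.11198, |R|=0.11198)

Find x<0 with |R(x)|<1.
x=-1.75: |R|=0.1120
|R(-2.59)|=1.1316 |R(-1.29)|=0.1843 |R(-1.06)|=0.3033
Bisect:
  x_lo=-3.0963 |R|=2.2502  x_hi=-0.1827 |R|=0.8330
  mid=-1.63949 |R|=0.03000 →hi
  mid=-2.36790 |R|=0.77720 →hi
  mid=-2.73210 |R|=1.39882 →lo
  mid=-2.55000 |R|=1.06231 →lo
  mid=-2.45895 |R|=0.91371 →hi
  mid=-2.50447 |R|=0.98645 →hi
  mid=-2.52724 |R|=1.02398 →lo
  ...
  [-2.51283,-2.51265] ⇒ x*=-2.5127
Stable set (-2.5127, 0).

(-2.5127,0); λ=-2 ⇒ h* = 1.2564.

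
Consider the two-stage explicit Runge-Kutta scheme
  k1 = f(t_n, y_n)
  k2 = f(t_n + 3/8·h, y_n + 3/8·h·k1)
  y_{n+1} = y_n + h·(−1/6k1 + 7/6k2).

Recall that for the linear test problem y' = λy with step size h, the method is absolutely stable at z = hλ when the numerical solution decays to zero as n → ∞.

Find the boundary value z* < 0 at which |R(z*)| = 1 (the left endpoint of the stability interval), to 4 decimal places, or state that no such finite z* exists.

z* = -2.2857.

Set f=λy, z=hλ:
  k1=λy_n ⇒ h·k1=z·y_n;  k2=λ(1+3/8z)y_n ⇒ h·k2=z(1+3/8z)y_n
  y_{n+1}/y_n = 1 − 1/6z + 7/6z(1+3/8z) = 1 + z + 7/16z²
  Hence R(z) = 1 + z + 7/16z².

Solve |R(x)|<1 on ℝ⁻.
x=-0.35: |R|=0.7036
R=1: x+7/16x²=0 ⇒ x=−16/7=-2.2857; min R=1−1/(4·7/16)=0.4286>−1
Confirm numerically:
  x=-2.192: |R|=0.91013 <1
  x=-1.454: |R|=0.47093 <1
  x=-1.403: |R|=0.45818 <1
  x=-2.652: |R|=1.42498 >1
  x=-2.488: |R|=1.22019 >1
  x=-2.344: |R|=1.05977 >1
Stable set (-2.2857, 0).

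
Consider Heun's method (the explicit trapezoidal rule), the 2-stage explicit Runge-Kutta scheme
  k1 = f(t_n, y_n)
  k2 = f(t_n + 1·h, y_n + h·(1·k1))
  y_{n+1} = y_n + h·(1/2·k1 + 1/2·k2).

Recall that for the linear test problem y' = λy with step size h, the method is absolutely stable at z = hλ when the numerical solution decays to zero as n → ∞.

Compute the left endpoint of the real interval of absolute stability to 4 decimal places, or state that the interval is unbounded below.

Set f=λy, z=hλ:
  order 2, 2-stage ⇒ R(z)=1+z+z^2/2
  (e.g. R(-0.5)=0.62500, |R|=0.62500)

Need |R(x)|<1, x<0.
x=-0.5: |R|=0.6250
|R(-2.39)|=1.4661 |R(-1.65)|=0.7112 |R(-0.95)|=0.5012
Bisect:
  x_lo=-2.4937 |R|=1.6156  x_hi=-0.0647 |R|=0.9374
  mid=-1.27924 |R|=0.53899 →hi
  mid=-1.88649 |R|=0.89293 →hi
  mid=-2.19012 |R|=1.20819 →lo
  mid=-2.03830 |R|=1.03904 →lo
  mid=-1.96240 |R|=0.96310 →hi
  mid=-2.00035 |R|=1.00035 →lo
  mid=-1.98137 |R|=0.98155 →hi
  mid=-1.99086 |R|=0.99090 →hi
  mid=-1.99561 |R|=0.99562 →hi
  ...
  [-2.00005,-1.99990] ⇒ x*=-2.0000
Interval (-2.0000, 0).

left endpoint -2.0000.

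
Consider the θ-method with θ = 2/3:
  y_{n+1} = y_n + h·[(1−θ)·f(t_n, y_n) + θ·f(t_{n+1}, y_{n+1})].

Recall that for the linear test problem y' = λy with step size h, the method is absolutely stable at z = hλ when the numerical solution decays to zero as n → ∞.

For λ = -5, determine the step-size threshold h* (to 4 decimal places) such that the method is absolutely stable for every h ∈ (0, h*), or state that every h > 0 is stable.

With y'=λy (z=hλ):
  y_{n+1} = y_n + z·[1/3·y_n + 2/3·y_{n+1}] ⇒ (1 − 2/3z)y_{n+1} = (1 + 1/3z)y_n
  R(z) = (1 + 1/3z)/(1 − 2/3z).

Find x<0 with |R(x)|<1.
x=-1.58: |R|=0.2305
x=-2: |R|=0.1429
x=-10: |R|=0.3043
x=-100: |R|=0.4778
θ=2/3≥1/2 ⇒ |1+1/3x|<|1−2/3x| ∀x<0 ⇒ interval (−∞,0).

interval (−∞, 0). Any h>0 works for λ=-5.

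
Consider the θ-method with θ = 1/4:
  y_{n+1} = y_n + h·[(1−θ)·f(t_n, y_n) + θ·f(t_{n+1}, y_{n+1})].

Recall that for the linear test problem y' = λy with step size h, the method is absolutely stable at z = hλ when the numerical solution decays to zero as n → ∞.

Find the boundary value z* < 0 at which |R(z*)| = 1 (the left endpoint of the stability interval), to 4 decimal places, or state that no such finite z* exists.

On y'=λy, z=hλ:
  y_{n+1} = y_n + z·[3/4·y_n + 1/4·y_{n+1}] ⇒ (1 − 1/4z)y_{n+1} = (1 + 3/4z)y_n
  R(z) = (1 + 3/4z)/(1 − 1/4z).

Boundary: |R(x)|=1, x<0.
x=-0.54: |R|=0.5242
R=−1: 1+3/4x = −1+1/4x ⇒ -1/2x=2 ⇒ x=2/(-1/2)=-4.0000
Confirm numerically:
  x=-3.459: |R|=0.85494 <1
  x=-2.749: |R|=0.62928 <1
  x=-2.729: |R|=0.62223 <1
  x=-2.157: |R|=0.40133 <1
  x=-4.426: |R|=1.10112 >1
  x=-4.412: |R|=1.09796 >1
  x=-4.372: |R|=1.08887 >1
So |R|<1 on (-4.0000, 0).

z* = -4.0000.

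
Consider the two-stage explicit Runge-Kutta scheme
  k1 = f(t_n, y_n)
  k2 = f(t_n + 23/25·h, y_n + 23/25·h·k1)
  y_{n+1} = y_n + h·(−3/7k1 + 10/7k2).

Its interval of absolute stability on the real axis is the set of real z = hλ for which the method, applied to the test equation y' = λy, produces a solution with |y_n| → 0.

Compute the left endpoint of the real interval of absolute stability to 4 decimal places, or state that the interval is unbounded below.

Test eqn y'=λy, z=hλ:
  k1=λy_n ⇒ h·k1=z·y_n;  k2=λ(1+23/25z)y_n ⇒ h·k2=z(1+23/25z)y_n
  y_{n+1}/y_n = 1 − 3/7z + 10/7z(1+23/25z) = 1 + z + 46/35z²
  Hence R(z) = 1 + z + 46/35z².

Need |R(x)|<1, x<0.
x=-1.78: |R|=3.3842
R=1: x+46/35x²=0 ⇒ x=−35/46=-0.7609; min R=1−1/(4·46/35)=0.8098>−1
Confirm numerically:
  x=-0.680: |R|=0.92773 <1
  x=-0.525: |R|=0.83725 <1
  x=-0.501: |R|=0.82889 <1
  x=-0.399: |R|=0.81024 <1
  x=-1.348: |R|=2.04019 >1
  x=-1.096: |R|=1.48274 >1
  x=-0.972: |R|=1.26972 >1
Stable set (-0.7609, 0).

left endpoint -0.7609.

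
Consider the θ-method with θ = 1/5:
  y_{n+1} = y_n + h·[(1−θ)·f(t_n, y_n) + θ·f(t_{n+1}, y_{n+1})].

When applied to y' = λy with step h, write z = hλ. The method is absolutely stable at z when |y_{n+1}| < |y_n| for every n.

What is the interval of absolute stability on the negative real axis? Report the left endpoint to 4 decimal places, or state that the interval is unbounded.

Test eqn y'=λy, z=hλ:
  y_{n+1} = y_n + z·[4/5·y_n + 1/5·y_{n+1}] ⇒ (1 − 1/5z)y_{n+1} = (1 + 4/5z)y_n
  Hence R(z) = (1 + 4/5z)/(1 − 1/5z).

Boundary: |R(x)|=1, x<0.
x=-0.72: |R|=0.3706
R=−1: 1+4/5x = −1+1/5x ⇒ -3/5x=2 ⇒ x=2/(-3/5)=-3.3333
Confirm numerically:
  x=-3.306: |R|=0.99013 <1
  x=-2.789: |R|=0.79035 <1
  x=-2.726: |R|=0.76417 <1
  x=-1.874: |R|=0.36311 <1
  x=-3.608: |R|=1.09572 >1
  x=-3.482: |R|=1.05258 >1
  x=-3.457: |R|=1.04387 >1
So |R|<1 on (-3.3333, 0).

z∈(-3.3333,0).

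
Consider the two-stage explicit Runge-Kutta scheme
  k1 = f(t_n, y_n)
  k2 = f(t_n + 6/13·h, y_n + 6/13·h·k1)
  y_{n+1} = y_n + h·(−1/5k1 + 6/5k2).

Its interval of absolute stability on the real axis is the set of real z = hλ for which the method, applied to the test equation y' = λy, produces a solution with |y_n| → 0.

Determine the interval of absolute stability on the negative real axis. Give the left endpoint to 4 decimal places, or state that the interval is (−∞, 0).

Set f=λy, z=hλ:
  k1=λy_n ⇒ h·k1=z·y_n;  k2=λ(1+6/13z)y_n ⇒ h·k2=z(1+6/13z)y_n
  y_{n+1}/y_n = 1 − 1/5z + 6/5z(1+6/13z) = 1 + z + 36/65z²
  R(z) = 1 + z + 36/65z².

Need |R(x)|<1, x<0.
x=-1.54: |R|=0.7735
R=1: x+36/65x²=0 ⇒ x=−65/36=-1.8056; min R=1−1/(4·36/65)=0.5486>−1
Confirm numerically:
  x=-1.124: |R|=0.57572 <1
  x=-1.112: |R|=0.57286 <1
  x=-1.095: |R|=0.56908 <1
  x=-0.980: |R|=0.55191 <1
  x=-2.397: |R|=1.78518 >1
  x=-2.279: |R|=1.59759 >1
So |R|<1 on (-1.8056, 0).

(-1.8056, 0).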